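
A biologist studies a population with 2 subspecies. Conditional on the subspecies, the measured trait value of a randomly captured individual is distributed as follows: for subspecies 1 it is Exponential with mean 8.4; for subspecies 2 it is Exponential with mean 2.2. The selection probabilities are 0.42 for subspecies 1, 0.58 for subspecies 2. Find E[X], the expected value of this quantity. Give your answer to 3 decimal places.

Component means — 1: 8.4; 2: 2.2.
E[X] = 0.42·8.4 + 0.58·2.2 = 4.804.

4.804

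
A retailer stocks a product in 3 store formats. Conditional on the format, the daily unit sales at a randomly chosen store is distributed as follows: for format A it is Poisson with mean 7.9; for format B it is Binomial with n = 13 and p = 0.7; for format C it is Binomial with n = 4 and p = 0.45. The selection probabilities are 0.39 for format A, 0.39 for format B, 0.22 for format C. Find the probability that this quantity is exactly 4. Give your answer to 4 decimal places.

0.0338

Conditional on each format, P(X = 4): A: 0.0601687; B: 0.00337901; C: 0.0410063.
By total probability, P(X = 4) = 0.39·0.0601687 + 0.39·0.00337901 + 0.22·0.0410063 = 0.033805.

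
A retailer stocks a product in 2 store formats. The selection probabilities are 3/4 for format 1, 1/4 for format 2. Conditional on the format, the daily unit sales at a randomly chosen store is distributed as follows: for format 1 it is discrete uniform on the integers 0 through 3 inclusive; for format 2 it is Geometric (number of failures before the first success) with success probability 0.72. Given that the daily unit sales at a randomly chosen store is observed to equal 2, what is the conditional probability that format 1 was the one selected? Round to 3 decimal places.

Likelihoods P(X=2 | ·): 1: 0.25; 2: 0.056448.
Posterior ∝ prior × likelihood. Numerator for 1: 0.75·0.25 = 0.1875.
Normalizing constant: 0.75·0.25 + 0.25·0.056448 = 0.201612.
P(1 | observation) = 0.1875 / 0.201612 = 0.930004.

0.930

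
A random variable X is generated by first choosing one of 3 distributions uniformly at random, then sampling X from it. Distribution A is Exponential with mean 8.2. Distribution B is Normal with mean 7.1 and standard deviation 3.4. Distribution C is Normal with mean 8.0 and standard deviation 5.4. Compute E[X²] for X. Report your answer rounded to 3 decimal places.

For each component E[X²] = Var + (mean)², giving A: 134.48; B: 61.97; C: 93.16.
Overall E[X²] = 0.333333·134.48 + 0.333333·61.97 + 0.333333·93.16 = 96.5367.

96.537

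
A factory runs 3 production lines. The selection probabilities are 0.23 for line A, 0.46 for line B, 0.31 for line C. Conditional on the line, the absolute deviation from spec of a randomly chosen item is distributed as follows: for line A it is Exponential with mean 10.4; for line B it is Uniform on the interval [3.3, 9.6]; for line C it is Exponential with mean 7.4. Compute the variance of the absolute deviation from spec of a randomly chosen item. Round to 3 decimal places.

Per component, A: μ=10.4, E[X²]=216.32; B: μ=6.45, E[X²]=44.91; C: μ=7.4, E[X²]=109.52.
E[X] = 0.23·10.4 + 0.46·6.45 + 0.31·7.4 = 7.653.
E[X²] = 0.23·216.32 + 0.46·44.91 + 0.31·109.52 = 104.363.
Var(X) = E[X²] − (E[X])² = 104.363 − 58.5684 = 45.795.

45.795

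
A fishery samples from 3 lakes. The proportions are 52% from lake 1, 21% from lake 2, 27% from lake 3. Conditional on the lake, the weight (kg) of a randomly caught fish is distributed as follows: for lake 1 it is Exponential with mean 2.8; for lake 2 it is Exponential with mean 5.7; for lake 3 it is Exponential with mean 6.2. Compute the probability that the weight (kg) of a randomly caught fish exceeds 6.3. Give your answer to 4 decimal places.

0.2221

Conditional on each lake, P(X > 6.3): 1: 0.105399; 2: 0.331124; 3: 0.361993.
By total probability, P(X > 6.3) = 0.52·0.105399 + 0.21·0.331124 + 0.27·0.361993 = 0.222082.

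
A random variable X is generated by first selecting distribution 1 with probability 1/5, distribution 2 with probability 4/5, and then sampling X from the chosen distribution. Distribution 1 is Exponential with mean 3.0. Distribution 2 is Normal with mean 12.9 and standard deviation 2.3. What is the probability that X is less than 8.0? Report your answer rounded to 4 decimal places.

Conditional on each component, P(X < 8.0): 1: 0.930517; 2: 0.0165679.
By total probability, P(X < 8.0) = 0.2·0.930517 + 0.8·0.0165679 = 0.199358.

0.1994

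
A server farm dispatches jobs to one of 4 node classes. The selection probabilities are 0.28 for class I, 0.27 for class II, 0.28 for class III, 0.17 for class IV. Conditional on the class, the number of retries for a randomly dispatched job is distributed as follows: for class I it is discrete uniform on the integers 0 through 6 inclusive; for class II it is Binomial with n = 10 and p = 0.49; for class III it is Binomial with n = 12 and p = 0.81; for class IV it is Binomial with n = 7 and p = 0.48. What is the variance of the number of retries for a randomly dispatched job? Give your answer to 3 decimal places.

Per component, I: μ=3, E[X²]=13; II: μ=4.9, E[X²]=26.509; III: μ=9.72, E[X²]=96.3252; IV: μ=3.36, E[X²]=13.0368.
E[X] = 0.28·3 + 0.27·4.9 + 0.28·9.72 + 0.17·3.36 = 5.4558.
E[X²] = 0.28·13 + 0.27·26.509 + 0.28·96.3252 + 0.17·13.0368 = 39.9847.
Var(X) = E[X²] − (E[X])² = 39.9847 − 29.7658 = 10.219.

10.219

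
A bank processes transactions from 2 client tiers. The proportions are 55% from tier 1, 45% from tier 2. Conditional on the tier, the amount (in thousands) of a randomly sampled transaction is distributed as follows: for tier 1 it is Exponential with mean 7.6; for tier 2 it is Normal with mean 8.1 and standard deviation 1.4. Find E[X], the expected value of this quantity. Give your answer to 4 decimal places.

7.8250

Component means — 1: 7.6; 2: 8.1.
E[X] = 0.55·7.6 + 0.45·8.1 = 7.825.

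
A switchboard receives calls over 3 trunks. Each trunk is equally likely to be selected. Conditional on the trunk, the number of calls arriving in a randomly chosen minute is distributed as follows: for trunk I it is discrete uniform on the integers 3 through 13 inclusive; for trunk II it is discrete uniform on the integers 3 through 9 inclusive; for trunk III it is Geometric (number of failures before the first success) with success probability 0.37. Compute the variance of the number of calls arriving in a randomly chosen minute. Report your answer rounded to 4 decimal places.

13.1032

Per component, I: μ=8, E[X²]=74; II: μ=6, E[X²]=40; III: μ=1.7027, E[X²]=7.5011.
E[X] = 0.333333·8 + 0.333333·6 + 0.333333·1.7027 = 5.23423.
E[X²] = 0.333333·74 + 0.333333·40 + 0.333333·7.5011 = 40.5004.
Var(X) = E[X²] − (E[X])² = 40.5004 − 27.3972 = 13.1032.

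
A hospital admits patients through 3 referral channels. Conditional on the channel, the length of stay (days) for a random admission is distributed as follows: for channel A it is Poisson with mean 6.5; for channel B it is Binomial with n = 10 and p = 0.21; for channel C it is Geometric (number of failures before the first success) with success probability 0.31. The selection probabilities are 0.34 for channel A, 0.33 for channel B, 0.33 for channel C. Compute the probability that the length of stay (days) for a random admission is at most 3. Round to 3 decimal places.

0.577

Conditional on each channel, P(X ≤ 3): A: 0.11185; B: 0.860858; C: 0.773329.
By total probability, P(X ≤ 3) = 0.34·0.11185 + 0.33·0.860858 + 0.33·0.773329 = 0.577311.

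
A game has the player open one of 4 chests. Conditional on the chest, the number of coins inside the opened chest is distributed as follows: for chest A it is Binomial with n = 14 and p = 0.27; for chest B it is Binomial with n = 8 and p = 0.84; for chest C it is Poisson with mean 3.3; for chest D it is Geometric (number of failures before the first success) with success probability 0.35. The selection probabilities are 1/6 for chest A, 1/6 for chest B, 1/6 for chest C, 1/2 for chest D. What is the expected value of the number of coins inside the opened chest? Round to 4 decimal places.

Component means — A: 3.78; B: 6.72; C: 3.3; D: 1.85714.
E[X] = 0.166667·3.78 + 0.166667·6.72 + 0.166667·3.3 + 0.5·1.85714 = 3.22857.

3.2286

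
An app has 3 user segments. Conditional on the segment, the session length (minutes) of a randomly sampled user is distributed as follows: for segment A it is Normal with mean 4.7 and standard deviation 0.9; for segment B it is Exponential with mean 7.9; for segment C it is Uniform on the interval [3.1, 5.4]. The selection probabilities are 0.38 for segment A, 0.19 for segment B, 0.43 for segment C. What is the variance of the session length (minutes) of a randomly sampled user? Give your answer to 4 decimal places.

14.2161

Per component, A: μ=4.7, E[X²]=22.9; B: μ=7.9, E[X²]=124.82; C: μ=4.25, E[X²]=18.5033.
E[X] = 0.38·4.7 + 0.19·7.9 + 0.43·4.25 = 5.1145.
E[X²] = 0.38·22.9 + 0.19·124.82 + 0.43·18.5033 = 40.3742.
Var(X) = E[X²] − (E[X])² = 40.3742 − 26.1581 = 14.2161.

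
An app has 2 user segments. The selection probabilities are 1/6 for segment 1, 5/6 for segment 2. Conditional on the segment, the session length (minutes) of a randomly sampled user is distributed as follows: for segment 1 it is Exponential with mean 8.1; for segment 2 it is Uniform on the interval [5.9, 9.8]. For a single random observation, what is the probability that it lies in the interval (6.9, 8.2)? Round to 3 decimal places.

0.288

Conditional on each segment, P(6.9 < X < 8.2): 1: 0.0632585; 2: 0.333333.
By total probability, P(6.9 < X < 8.2) = 0.166667·0.0632585 + 0.833333·0.333333 = 0.288321.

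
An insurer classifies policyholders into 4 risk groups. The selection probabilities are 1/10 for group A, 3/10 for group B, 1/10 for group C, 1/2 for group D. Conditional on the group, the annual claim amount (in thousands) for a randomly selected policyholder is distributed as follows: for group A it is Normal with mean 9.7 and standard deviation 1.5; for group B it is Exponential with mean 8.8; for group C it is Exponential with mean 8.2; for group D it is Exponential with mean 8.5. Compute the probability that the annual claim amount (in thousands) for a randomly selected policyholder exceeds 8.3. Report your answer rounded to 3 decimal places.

Conditional on each group, P(X > 8.3): A: 0.824676; B: 0.389387; C: 0.36342; D: 0.376638.
By total probability, P(X > 8.3) = 0.1·0.824676 + 0.3·0.389387 + 0.1·0.36342 + 0.5·0.376638 = 0.423945.

0.424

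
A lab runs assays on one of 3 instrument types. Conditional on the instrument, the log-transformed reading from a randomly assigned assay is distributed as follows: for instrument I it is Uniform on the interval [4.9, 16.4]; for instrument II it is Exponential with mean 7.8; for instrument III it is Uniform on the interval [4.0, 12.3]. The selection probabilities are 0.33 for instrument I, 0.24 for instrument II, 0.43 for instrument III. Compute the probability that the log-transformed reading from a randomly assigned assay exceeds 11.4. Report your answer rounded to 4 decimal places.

0.2458

Conditional on each instrument, P(X > 11.4): I: 0.434783; II: 0.231879; III: 0.108434.
By total probability, P(X > 11.4) = 0.33·0.434783 + 0.24·0.231879 + 0.43·0.108434 = 0.245756.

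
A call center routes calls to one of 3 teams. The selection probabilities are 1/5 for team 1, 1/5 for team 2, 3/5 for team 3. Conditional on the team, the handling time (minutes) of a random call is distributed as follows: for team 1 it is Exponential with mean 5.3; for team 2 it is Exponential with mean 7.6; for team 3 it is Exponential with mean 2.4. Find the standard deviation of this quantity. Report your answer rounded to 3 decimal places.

5.009

Per component, 1: μ=5.3, E[X²]=56.18; 2: μ=7.6, E[X²]=115.52; 3: μ=2.4, E[X²]=11.52.
E[X] = 0.2·5.3 + 0.2·7.6 + 0.6·2.4 = 4.02.
E[X²] = 0.2·56.18 + 0.2·115.52 + 0.6·11.52 = 41.252.
Var(X) = E[X²] − (E[X])² = 41.252 − 16.1604 = 25.0916.
SD(X) = √25.0916 = 5.00915.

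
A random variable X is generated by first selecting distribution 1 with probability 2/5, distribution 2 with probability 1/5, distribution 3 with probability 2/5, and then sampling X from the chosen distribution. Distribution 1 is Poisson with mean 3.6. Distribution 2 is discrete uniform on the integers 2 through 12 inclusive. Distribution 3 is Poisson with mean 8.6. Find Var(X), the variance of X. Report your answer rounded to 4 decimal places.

12.0096

Per component, 1: μ=3.6, E[X²]=16.56; 2: μ=7, E[X²]=59; 3: μ=8.6, E[X²]=82.56.
E[X] = 0.4·3.6 + 0.2·7 + 0.4·8.6 = 6.28.
E[X²] = 0.4·16.56 + 0.2·59 + 0.4·82.56 = 51.448.
Var(X) = E[X²] − (E[X])² = 51.448 − 39.4384 = 12.0096.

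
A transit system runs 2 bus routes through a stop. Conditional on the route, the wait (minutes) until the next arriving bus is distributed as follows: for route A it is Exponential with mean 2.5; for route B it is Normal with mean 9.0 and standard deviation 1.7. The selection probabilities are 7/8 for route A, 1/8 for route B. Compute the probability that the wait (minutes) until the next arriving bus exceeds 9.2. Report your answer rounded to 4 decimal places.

0.0787

Conditional on each route, P(X > 9.2): A: 0.025223; B: 0.453174.
By total probability, P(X > 9.2) = 0.875·0.025223 + 0.125·0.453174 = 0.0787168.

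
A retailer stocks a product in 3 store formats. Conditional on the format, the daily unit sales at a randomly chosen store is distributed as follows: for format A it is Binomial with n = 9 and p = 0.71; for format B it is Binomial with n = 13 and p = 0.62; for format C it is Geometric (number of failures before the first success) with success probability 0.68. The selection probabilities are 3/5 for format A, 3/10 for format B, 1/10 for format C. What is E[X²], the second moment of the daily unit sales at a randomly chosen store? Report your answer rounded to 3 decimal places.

For each component E[X²] = Var + (mean)², giving A: 42.6852; B: 68.0264; C: 0.913495.
Overall E[X²] = 0.6·42.6852 + 0.3·68.0264 + 0.1·0.913495 = 46.1104.

46.110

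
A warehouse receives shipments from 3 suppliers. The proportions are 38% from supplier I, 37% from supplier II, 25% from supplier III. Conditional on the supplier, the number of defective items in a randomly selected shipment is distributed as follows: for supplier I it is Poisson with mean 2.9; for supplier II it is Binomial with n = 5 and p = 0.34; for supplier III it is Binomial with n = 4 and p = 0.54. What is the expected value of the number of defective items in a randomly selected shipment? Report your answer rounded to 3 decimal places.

Component means — I: 2.9; II: 1.7; III: 2.16.
E[X] = 0.38·2.9 + 0.37·1.7 + 0.25·2.16 = 2.271.

2.271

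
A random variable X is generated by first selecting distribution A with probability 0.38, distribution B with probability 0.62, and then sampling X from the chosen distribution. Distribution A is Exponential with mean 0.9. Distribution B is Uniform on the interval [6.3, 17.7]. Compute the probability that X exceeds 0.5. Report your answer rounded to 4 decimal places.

Conditional on each component, P(X > 0.5): A: 0.573753; B: 1.
By total probability, P(X > 0.5) = 0.38·0.573753 + 0.62·1 = 0.838026.

0.8380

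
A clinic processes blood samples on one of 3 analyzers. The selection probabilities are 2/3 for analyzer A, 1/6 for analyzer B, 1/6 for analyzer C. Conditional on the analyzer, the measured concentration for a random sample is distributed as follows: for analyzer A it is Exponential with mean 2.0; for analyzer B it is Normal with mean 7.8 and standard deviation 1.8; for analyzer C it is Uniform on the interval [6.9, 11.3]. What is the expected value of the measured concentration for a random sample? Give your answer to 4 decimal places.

Component means — A: 2; B: 7.8; C: 9.1.
E[X] = 0.666667·2 + 0.166667·7.8 + 0.166667·9.1 = 4.15.

4.1500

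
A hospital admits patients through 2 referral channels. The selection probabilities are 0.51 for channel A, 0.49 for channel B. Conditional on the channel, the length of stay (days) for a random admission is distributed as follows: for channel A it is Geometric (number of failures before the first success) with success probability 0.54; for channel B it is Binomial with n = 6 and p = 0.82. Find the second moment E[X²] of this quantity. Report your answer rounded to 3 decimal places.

13.470

For each component E[X²] = Var + (mean)², giving A: 2.30316; B: 25.092.
Overall E[X²] = 0.51·2.30316 + 0.49·25.092 = 13.4697.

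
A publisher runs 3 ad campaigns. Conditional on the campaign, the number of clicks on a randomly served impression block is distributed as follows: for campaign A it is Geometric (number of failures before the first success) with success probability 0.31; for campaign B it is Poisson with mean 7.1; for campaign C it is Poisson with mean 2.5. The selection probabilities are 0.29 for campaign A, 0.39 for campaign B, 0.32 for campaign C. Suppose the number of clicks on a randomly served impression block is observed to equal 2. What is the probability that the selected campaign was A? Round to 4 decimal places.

Likelihoods P(X=2 | ·): A: 0.147591; B: 0.0207968; C: 0.256516.
Posterior ∝ prior × likelihood. Numerator for A: 0.29·0.147591 = 0.0428014.
Normalizing constant: 0.29·0.147591 + 0.39·0.0207968 + 0.32·0.256516 = 0.132997.
P(A | observation) = 0.0428014 / 0.132997 = 0.321822.

0.3218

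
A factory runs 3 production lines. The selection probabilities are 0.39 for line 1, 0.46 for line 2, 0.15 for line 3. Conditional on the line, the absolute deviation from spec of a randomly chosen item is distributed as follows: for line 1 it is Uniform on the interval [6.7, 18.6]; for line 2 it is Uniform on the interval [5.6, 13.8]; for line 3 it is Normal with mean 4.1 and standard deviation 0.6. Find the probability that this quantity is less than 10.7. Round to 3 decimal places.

0.567

Conditional on each line, P(X < 10.7): 1: 0.336134; 2: 0.621951; 3: 1.
By total probability, P(X < 10.7) = 0.39·0.336134 + 0.46·0.621951 + 0.15·1 = 0.56719.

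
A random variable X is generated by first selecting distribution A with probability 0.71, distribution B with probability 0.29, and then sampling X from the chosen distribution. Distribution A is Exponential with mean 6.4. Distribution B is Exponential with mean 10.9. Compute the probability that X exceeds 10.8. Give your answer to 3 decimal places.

0.239

Conditional on each component, P(X > 10.8): A: 0.184981; B: 0.37127.
By total probability, P(X > 10.8) = 0.71·0.184981 + 0.29·0.37127 = 0.239005.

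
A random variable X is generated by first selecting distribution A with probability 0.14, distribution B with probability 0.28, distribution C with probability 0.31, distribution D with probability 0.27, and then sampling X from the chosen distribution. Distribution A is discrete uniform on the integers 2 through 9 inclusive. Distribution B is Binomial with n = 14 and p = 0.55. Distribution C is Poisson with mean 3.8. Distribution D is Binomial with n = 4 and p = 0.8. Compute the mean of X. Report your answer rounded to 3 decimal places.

4.968

Component means — A: 5.5; B: 7.7; C: 3.8; D: 3.2.
E[X] = 0.14·5.5 + 0.28·7.7 + 0.31·3.8 + 0.27·3.2 = 4.968.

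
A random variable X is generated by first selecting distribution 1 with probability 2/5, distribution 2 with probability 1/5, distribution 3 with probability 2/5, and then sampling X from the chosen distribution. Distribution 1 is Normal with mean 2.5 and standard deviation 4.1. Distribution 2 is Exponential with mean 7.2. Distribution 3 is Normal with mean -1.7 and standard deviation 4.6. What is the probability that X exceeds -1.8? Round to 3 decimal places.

Conditional on each component, P(X > -1.8): 1: 0.85286; 2: 1; 3: 0.508672.
By total probability, P(X > -1.8) = 0.4·0.85286 + 0.2·1 + 0.4·0.508672 = 0.744613.

0.745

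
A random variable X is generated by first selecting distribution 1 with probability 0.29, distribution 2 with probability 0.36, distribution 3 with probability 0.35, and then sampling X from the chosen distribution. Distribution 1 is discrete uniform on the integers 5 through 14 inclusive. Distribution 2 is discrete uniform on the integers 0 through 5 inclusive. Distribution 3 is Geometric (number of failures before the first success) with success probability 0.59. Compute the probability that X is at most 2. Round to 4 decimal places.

0.5059

Conditional on each component, P(X ≤ 2): 1: 0; 2: 0.5; 3: 0.931079.
By total probability, P(X ≤ 2) = 0.29·0 + 0.36·0.5 + 0.35·0.931079 = 0.505878.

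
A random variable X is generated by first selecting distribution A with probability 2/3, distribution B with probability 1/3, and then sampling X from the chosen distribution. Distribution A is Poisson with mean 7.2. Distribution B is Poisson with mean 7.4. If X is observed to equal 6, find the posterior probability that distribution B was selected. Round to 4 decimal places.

0.3255

Likelihoods P(X=6 | ·): A: 0.144458; B: 0.139405.
Posterior ∝ prior × likelihood. Numerator for B: 0.333333·0.139405 = 0.0464684.
Normalizing constant: 0.666667·0.144458 + 0.333333·0.139405 = 0.142774.
P(B | observation) = 0.0464684 / 0.142774 = 0.325468.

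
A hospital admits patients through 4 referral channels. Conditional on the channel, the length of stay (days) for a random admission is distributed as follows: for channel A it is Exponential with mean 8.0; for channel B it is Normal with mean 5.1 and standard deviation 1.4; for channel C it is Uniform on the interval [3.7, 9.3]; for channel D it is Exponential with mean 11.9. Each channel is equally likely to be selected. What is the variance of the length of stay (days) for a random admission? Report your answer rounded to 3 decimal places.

Per component, A: μ=8, E[X²]=128; B: μ=5.1, E[X²]=27.97; C: μ=6.5, E[X²]=44.8633; D: μ=11.9, E[X²]=283.22.
E[X] = 0.25·8 + 0.25·5.1 + 0.25·6.5 + 0.25·11.9 = 7.875.
E[X²] = 0.25·128 + 0.25·27.97 + 0.25·44.8633 + 0.25·283.22 = 121.013.
Var(X) = E[X²] − (E[X])² = 121.013 − 62.0156 = 58.9977.

58.998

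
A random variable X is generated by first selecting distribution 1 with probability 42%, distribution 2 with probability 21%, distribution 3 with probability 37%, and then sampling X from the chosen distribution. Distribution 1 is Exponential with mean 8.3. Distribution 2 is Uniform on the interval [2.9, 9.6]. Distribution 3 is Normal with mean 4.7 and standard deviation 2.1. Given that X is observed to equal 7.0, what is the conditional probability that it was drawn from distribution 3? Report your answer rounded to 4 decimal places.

Likelihoods f(7.0 | ·): 1: 0.0518381; 2: 0.149254; 3: 0.104283.
Posterior ∝ prior × likelihood. Numerator for 3: 0.37·0.104283 = 0.0385846.
Normalizing constant: 0.42·0.0518381 + 0.21·0.149254 + 0.37·0.104283 = 0.0916999.
P(3 | observation) = 0.0385846 / 0.0916999 = 0.42077.

0.4208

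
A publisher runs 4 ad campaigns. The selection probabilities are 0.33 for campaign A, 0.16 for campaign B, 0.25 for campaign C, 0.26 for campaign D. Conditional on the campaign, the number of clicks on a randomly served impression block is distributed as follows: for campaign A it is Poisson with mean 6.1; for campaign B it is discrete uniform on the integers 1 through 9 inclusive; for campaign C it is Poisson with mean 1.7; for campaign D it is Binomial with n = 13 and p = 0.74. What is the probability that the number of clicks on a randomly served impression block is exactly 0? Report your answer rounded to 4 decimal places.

Conditional on each campaign, P(X = 0): A: 0.00224287; B: 0; C: 0.182684; D: 2.48115e-08.
By total probability, P(X = 0) = 0.33·0.00224287 + 0.16·0 + 0.25·0.182684 + 0.26·2.48115e-08 = 0.046411.

0.0464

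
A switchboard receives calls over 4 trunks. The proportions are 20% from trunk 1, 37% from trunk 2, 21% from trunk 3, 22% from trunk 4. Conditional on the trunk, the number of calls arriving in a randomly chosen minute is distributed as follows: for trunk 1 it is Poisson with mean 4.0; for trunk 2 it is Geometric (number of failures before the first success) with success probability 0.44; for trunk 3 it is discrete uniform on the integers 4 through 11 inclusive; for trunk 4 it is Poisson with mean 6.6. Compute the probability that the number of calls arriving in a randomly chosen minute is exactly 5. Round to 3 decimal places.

Conditional on each trunk, P(X = 5): 1: 0.156293; 2: 0.0242322; 3: 0.125; 4: 0.141969.
By total probability, P(X = 5) = 0.2·0.156293 + 0.37·0.0242322 + 0.21·0.125 + 0.22·0.141969 = 0.0977079.

0.098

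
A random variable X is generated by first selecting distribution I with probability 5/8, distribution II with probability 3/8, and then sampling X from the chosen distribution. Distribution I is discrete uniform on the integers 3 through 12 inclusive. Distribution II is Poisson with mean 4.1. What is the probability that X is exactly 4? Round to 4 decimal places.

Conditional on each component, P(X = 4): I: 0.1; II: 0.195127.
By total probability, P(X = 4) = 0.625·0.1 + 0.375·0.195127 = 0.135673.

0.1357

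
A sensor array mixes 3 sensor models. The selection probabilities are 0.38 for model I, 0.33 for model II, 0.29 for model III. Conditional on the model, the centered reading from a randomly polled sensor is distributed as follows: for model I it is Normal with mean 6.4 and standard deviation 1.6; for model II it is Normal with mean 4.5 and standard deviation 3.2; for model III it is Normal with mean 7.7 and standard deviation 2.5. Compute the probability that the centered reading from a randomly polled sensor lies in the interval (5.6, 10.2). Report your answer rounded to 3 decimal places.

Conditional on each model, P(5.6 < X < 10.2): I: 0.682688; II: 0.328081; III: 0.640891.
By total probability, P(5.6 < X < 10.2) = 0.38·0.682688 + 0.33·0.328081 + 0.29·0.640891 = 0.553547.

0.554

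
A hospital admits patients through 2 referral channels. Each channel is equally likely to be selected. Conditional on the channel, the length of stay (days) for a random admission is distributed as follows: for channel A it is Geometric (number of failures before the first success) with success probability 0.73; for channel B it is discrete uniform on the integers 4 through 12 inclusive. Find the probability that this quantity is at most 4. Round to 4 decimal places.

Conditional on each channel, P(X ≤ 4): A: 0.998565; B: 0.111111.
By total probability, P(X ≤ 4) = 0.5·0.998565 + 0.5·0.111111 = 0.554838.

0.5548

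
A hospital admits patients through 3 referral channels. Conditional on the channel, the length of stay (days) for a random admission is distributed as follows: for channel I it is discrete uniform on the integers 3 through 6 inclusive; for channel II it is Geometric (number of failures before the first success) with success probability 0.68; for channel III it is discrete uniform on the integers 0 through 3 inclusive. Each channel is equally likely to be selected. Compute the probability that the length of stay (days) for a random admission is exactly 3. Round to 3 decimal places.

0.174

Conditional on each channel, P(X = 3): I: 0.25; II: 0.0222822; III: 0.25.
By total probability, P(X = 3) = 0.333333·0.25 + 0.333333·0.0222822 + 0.333333·0.25 = 0.174094.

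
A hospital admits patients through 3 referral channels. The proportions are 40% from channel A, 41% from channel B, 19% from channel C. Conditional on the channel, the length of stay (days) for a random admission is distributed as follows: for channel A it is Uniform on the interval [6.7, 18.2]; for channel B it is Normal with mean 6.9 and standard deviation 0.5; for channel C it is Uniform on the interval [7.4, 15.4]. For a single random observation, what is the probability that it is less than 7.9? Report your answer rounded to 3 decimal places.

0.454

Conditional on each channel, P(X < 7.9): A: 0.104348; B: 0.97725; C: 0.0625.
By total probability, P(X < 7.9) = 0.4·0.104348 + 0.41·0.97725 + 0.19·0.0625 = 0.454287.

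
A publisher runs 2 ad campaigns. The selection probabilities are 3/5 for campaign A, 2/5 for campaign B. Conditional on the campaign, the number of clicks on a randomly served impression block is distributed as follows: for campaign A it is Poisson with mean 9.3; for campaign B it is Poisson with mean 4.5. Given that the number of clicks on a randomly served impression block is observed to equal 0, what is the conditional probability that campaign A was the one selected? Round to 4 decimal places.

Likelihoods P(X=0 | ·): A: 9.14242e-05; B: 0.011109.
Posterior ∝ prior × likelihood. Numerator for A: 0.6·9.14242e-05 = 5.48545e-05.
Normalizing constant: 0.6·9.14242e-05 + 0.4·0.011109 = 0.00449845.
P(A | observation) = 5.48545e-05 / 0.00449845 = 0.0121941.

0.0122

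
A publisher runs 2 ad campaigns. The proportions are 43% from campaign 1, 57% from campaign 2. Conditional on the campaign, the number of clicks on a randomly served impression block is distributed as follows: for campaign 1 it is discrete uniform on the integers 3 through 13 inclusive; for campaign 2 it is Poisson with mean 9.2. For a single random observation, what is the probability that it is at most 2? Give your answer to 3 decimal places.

Conditional on each campaign, P(X ≤ 2): 1: 0; 2: 0.00530659.
By total probability, P(X ≤ 2) = 0.43·0 + 0.57·0.00530659 = 0.00302476.

0.003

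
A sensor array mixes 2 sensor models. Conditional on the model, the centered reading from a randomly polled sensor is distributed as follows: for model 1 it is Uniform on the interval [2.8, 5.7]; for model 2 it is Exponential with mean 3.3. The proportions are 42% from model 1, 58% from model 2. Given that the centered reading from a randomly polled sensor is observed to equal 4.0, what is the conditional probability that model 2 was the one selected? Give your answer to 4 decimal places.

Likelihoods f(4.0 | ·): 1: 0.344828; 2: 0.0901713.
Posterior ∝ prior × likelihood. Numerator for 2: 0.58·0.0901713 = 0.0522994.
Normalizing constant: 0.42·0.344828 + 0.58·0.0901713 = 0.197127.
P(2 | observation) = 0.0522994 / 0.197127 = 0.265308.

0.2653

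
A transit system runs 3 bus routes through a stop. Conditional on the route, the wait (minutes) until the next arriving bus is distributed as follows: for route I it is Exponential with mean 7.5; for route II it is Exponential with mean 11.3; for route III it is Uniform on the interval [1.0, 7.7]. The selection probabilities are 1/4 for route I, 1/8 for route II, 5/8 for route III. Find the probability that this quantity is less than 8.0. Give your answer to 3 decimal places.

Conditional on each route, P(X < 8.0): I: 0.655846; II: 0.507354; III: 1.
By total probability, P(X < 8.0) = 0.25·0.655846 + 0.125·0.507354 + 0.625·1 = 0.852381.

0.852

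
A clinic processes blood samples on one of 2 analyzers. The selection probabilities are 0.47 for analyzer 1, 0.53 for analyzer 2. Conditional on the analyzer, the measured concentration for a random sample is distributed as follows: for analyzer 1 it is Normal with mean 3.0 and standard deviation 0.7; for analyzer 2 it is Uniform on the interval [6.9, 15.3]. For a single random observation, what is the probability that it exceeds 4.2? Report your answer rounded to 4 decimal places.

Conditional on each analyzer, P(X > 4.2): 1: 0.0432381; 2: 1.
By total probability, P(X > 4.2) = 0.47·0.0432381 + 0.53·1 = 0.550322.

0.5503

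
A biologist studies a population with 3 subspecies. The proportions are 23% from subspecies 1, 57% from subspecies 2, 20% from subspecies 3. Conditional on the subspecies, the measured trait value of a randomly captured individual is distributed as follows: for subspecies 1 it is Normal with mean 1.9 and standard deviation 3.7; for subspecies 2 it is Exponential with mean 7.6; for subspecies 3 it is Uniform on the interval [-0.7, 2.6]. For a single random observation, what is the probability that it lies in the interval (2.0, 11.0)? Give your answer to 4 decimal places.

Conditional on each subspecies, P(2.0 < X < 11.0): 1: 0.482262; 2: 0.533432; 3: 0.181818.
By total probability, P(2.0 < X < 11.0) = 0.23·0.482262 + 0.57·0.533432 + 0.2·0.181818 = 0.45134.

0.4513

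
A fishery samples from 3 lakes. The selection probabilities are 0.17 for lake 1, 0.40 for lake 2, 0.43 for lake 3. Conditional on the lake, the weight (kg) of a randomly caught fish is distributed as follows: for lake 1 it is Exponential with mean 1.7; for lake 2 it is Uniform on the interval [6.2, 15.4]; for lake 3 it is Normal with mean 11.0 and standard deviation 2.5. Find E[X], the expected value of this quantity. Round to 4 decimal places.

Component means — 1: 1.7; 2: 10.8; 3: 11.
E[X] = 0.17·1.7 + 0.4·10.8 + 0.43·11 = 9.339.

9.3390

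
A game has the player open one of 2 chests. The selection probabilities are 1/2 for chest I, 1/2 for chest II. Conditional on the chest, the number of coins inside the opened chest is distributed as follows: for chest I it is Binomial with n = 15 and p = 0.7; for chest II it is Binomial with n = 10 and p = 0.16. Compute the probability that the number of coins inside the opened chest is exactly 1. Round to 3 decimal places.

0.167

Conditional on each chest, P(X = 1): I: 5.02212e-07; II: 0.333145.
By total probability, P(X = 1) = 0.5·5.02212e-07 + 0.5·0.333145 = 0.166573.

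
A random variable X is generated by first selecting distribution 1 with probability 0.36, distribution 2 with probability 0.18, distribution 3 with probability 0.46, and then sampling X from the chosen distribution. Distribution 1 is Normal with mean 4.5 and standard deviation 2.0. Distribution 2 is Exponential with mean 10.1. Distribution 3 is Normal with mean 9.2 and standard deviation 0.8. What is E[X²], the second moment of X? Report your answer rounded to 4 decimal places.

84.6824

For each component E[X²] = Var + (mean)², giving 1: 24.25; 2: 204.02; 3: 85.28.
Overall E[X²] = 0.36·24.25 + 0.18·204.02 + 0.46·85.28 = 84.6824.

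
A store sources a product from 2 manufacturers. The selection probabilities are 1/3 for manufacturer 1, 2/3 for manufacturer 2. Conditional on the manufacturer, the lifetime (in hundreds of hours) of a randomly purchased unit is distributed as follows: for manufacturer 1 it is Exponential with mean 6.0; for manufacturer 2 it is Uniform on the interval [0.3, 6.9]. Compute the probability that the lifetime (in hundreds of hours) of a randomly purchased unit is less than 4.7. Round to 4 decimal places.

Conditional on each manufacturer, P(X < 4.7): 1: 0.543119; 2: 0.666667.
By total probability, P(X < 4.7) = 0.333333·0.543119 + 0.666667·0.666667 = 0.625484.

0.6255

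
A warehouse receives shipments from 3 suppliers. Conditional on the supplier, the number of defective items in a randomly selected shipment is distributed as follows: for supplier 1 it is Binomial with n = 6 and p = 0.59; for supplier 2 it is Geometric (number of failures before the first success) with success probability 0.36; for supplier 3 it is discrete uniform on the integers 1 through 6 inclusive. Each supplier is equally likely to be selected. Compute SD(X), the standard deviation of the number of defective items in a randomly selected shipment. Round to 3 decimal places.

Per component, 1: μ=3.54, E[X²]=13.983; 2: μ=1.77778, E[X²]=8.09877; 3: μ=3.5, E[X²]=15.1667.
E[X] = 0.333333·3.54 + 0.333333·1.77778 + 0.333333·3.5 = 2.93926.
E[X²] = 0.333333·13.983 + 0.333333·8.09877 + 0.333333·15.1667 = 12.4161.
Var(X) = E[X²] − (E[X])² = 12.4161 − 8.63924 = 3.7769.
SD(X) = √3.7769 = 1.94342.

1.943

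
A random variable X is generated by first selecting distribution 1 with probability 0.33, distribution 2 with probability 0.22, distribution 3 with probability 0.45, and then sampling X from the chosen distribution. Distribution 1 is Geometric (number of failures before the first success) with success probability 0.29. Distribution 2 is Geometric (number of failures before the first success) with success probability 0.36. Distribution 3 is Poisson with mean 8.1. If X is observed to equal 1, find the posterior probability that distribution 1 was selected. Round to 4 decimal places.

Likelihoods P(X=1 | ·): 1: 0.2059; 2: 0.2304; 3: 0.00245867.
Posterior ∝ prior × likelihood. Numerator for 1: 0.33·0.2059 = 0.067947.
Normalizing constant: 0.33·0.2059 + 0.22·0.2304 + 0.45·0.00245867 = 0.119741.
P(1 | observation) = 0.067947 / 0.119741 = 0.567448.

0.5674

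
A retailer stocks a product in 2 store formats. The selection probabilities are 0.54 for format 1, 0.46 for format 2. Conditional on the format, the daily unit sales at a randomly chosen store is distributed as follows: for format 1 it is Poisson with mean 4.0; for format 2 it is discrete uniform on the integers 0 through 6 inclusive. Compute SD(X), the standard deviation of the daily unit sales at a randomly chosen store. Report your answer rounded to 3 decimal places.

2.061

Per component, 1: μ=4, E[X²]=20; 2: μ=3, E[X²]=13.
E[X] = 0.54·4 + 0.46·3 = 3.54.
E[X²] = 0.54·20 + 0.46·13 = 16.78.
Var(X) = E[X²] − (E[X])² = 16.78 − 12.5316 = 4.2484.
SD(X) = √4.2484 = 2.06116.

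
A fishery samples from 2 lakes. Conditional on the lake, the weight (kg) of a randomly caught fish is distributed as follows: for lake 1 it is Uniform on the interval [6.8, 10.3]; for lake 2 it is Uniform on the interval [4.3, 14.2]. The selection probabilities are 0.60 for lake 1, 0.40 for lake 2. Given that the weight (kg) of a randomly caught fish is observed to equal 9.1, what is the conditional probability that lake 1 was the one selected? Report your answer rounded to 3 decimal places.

Likelihoods f(9.1 | ·): 1: 0.285714; 2: 0.10101.
Posterior ∝ prior × likelihood. Numerator for 1: 0.6·0.285714 = 0.171429.
Normalizing constant: 0.6·0.285714 + 0.4·0.10101 = 0.211833.
P(1 | observation) = 0.171429 / 0.211833 = 0.809264.

0.809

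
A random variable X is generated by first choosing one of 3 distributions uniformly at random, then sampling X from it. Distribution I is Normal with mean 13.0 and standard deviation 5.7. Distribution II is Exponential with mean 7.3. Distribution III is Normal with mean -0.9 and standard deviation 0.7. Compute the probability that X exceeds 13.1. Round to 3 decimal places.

Conditional on each component, P(X > 13.1): I: 0.493001; II: 0.166207; III: 0.
By total probability, P(X > 13.1) = 0.333333·0.493001 + 0.333333·0.166207 + 0.333333·0 = 0.219736.

0.220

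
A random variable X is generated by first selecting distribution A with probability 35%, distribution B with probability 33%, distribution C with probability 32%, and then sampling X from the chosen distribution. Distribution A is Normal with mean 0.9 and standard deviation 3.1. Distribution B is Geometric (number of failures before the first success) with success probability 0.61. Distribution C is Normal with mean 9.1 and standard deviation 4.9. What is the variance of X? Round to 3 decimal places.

Per component, A: μ=0.9, E[X²]=10.42; B: μ=0.639344, E[X²]=1.45687; C: μ=9.1, E[X²]=106.82.
E[X] = 0.35·0.9 + 0.33·0.639344 + 0.32·9.1 = 3.43798.
E[X²] = 0.35·10.42 + 0.33·1.45687 + 0.32·106.82 = 38.3102.
Var(X) = E[X²] − (E[X])² = 38.3102 − 11.8197 = 26.4904.

26.490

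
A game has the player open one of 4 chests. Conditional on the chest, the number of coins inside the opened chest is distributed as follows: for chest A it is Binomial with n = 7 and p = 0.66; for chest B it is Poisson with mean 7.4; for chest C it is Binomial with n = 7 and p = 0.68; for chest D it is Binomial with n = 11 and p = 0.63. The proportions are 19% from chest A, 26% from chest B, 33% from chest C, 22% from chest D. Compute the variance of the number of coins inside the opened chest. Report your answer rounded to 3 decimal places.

4.848

Per component, A: μ=4.62, E[X²]=22.9152; B: μ=7.4, E[X²]=62.16; C: μ=4.76, E[X²]=24.1808; D: μ=6.93, E[X²]=50.589.
E[X] = 0.19·4.62 + 0.26·7.4 + 0.33·4.76 + 0.22·6.93 = 5.8972.
E[X²] = 0.19·22.9152 + 0.26·62.16 + 0.33·24.1808 + 0.22·50.589 = 39.6247.
Var(X) = E[X²] − (E[X])² = 39.6247 − 34.777 = 4.84776.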